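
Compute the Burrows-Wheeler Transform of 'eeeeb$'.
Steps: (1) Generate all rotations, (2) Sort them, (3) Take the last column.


Rotations (sorted):
  0: $eeeeb -> last char: b
  1: b$eeee -> last char: e
  2: eb$eee -> last char: e
  3: eeb$ee -> last char: e
  4: eeeb$e -> last char: e
  5: eeeeb$ -> last char: $


BWT = beeee$


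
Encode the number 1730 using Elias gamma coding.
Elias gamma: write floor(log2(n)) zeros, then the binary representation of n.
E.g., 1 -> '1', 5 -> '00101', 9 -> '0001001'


num_bits = floor(log2(1730)) + 1 = 11
leading_zeros = num_bits - 1 = 10
binary(1730) = 11011000010

Elias gamma(1730) = '0000000000' + '11011000010' = 000000000011011000010 (21 bits)


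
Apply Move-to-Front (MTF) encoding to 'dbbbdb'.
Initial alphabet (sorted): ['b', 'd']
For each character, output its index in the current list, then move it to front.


MTF encoding:
'd': index 1 in ['b', 'd'] -> ['d', 'b']
'b': index 1 in ['d', 'b'] -> ['b', 'd']
'b': index 0 in ['b', 'd'] -> ['b', 'd']
'b': index 0 in ['b', 'd'] -> ['b', 'd']
'd': index 1 in ['b', 'd'] -> ['d', 'b']
'b': index 1 in ['d', 'b'] -> ['b', 'd']


Output: [1, 1, 0, 0, 1, 1]


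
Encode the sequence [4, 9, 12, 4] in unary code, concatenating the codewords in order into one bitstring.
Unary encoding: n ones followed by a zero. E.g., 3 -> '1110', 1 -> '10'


Encode each number as n ones followed by a terminating 0:
  4 -> 11110 (5 bits)
  9 -> 1111111110 (10 bits)
  12 -> 1111111111110 (13 bits)
  4 -> 11110 (5 bits)
Total length = 5 + 10 + 13 + 5 = 33 bits.

Unary([4, 9, 12, 4]) = 111101111111110111111111111011110 (33 bits)


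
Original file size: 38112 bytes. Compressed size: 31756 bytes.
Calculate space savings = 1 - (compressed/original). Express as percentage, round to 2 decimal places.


ratio = compressed/original = 31756/38112 = 0.833228
savings = 1 - ratio = 1 - 0.833228 = 0.166772
as a percentage: 0.166772 * 100 = 16.68%

Space savings = 1 - 31756/38112 = 16.68%


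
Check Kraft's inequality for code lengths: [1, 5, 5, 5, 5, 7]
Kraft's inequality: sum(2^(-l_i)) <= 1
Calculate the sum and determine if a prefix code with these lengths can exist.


Sum = 2^(-1) + 2^(-5) + 2^(-5) + 2^(-5) + 2^(-5) + 2^(-7)
    = 0.5 + 0.03125 + 0.03125 + 0.03125 + 0.03125 + 0.0078125
    = 81/128 = 0.6328125
Since 0.6328125 <= 1, Kraft's inequality IS satisfied.
A prefix code with these lengths CAN exist.

Kraft sum = 0.6328125. Satisfied.


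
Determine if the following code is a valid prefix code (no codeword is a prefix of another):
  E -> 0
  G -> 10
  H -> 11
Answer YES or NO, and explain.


Checking each pair (does one codeword prefix another?):
  E='0' vs G='10': no prefix
  E='0' vs H='11': no prefix
  G='10' vs E='0': no prefix
  G='10' vs H='11': no prefix
  H='11' vs E='0': no prefix
  H='11' vs G='10': no prefix
No violation found over all pairs.

YES -- this is a valid prefix code. No codeword is a prefix of any other codeword.


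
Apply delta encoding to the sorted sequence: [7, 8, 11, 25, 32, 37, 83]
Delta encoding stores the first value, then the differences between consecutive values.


First value: 7
Deltas:
  8 - 7 = 1
  11 - 8 = 3
  25 - 11 = 14
  32 - 25 = 7
  37 - 32 = 5
  83 - 37 = 46


Delta encoded: [7, 1, 3, 14, 7, 5, 46]


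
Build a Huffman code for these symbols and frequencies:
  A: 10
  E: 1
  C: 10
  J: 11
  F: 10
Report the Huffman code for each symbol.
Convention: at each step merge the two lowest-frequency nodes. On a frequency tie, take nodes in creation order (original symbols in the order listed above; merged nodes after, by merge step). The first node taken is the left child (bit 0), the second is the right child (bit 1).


Huffman tree construction:
Step 1: Merge E(1) + A(10) = 11
Step 2: Merge C(10) + F(10) = 20
Step 3: Merge J(11) + (E+A)(11) = 22
Step 4: Merge (C+F)(20) + (J+(E+A))(22) = 42
Read each symbol's code off the tree from the root (left child = 0, right child = 1).

Codes:
  A: 111 (length 3)
  E: 110 (length 3)
  C: 00 (length 2)
  J: 10 (length 2)
  F: 01 (length 2)
Average code length: 95/42 = 2.2619 bits/symbol


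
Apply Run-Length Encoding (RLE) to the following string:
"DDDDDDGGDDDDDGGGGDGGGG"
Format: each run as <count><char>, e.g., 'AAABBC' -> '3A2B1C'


Scanning runs left to right:
  i=0: run of 'D' x 6 -> '6D'
  i=6: run of 'G' x 2 -> '2G'
  i=8: run of 'D' x 5 -> '5D'
  i=13: run of 'G' x 4 -> '4G'
  i=17: run of 'D' x 1 -> '1D'
  i=18: run of 'G' x 4 -> '4G'

RLE = 6D2G5D4G1D4G


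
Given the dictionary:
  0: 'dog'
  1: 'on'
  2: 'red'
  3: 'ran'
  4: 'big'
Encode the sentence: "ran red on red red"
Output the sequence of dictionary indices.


Look up each word in the dictionary:
  'ran' -> 3
  'red' -> 2
  'on' -> 1
  'red' -> 2
  'red' -> 2

Encoded: [3, 2, 1, 2, 2]


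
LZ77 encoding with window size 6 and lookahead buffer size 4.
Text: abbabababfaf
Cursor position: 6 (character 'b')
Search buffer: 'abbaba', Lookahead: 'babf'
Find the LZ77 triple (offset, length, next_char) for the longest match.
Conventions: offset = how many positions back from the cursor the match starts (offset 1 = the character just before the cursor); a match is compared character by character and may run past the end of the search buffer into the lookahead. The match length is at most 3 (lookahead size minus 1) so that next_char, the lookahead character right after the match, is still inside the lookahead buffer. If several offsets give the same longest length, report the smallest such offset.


Try each offset into the search buffer:
  offset=1 (pos 5, char 'a'): match length 0
  offset=2 (pos 4, char 'b'): match length 3
  offset=3 (pos 3, char 'a'): match length 0
  offset=4 (pos 2, char 'b'): match length 3
  offset=5 (pos 1, char 'b'): match length 1
  offset=6 (pos 0, char 'a'): match length 0
Longest match has length 3, found at offsets 2, 4; take the smallest, offset 2.
next_char = character at position 6 + 3 = 9 -> 'f'

Best match: offset=2, length=3 (matching 'bab' starting at position 4)
LZ77 triple: (2, 3, 'f')


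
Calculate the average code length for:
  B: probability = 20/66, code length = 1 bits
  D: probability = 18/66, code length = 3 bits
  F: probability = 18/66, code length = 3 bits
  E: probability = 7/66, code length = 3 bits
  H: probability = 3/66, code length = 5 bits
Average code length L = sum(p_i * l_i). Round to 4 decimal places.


Weighted contributions p_i * l_i:
  B: (20/66) * 1 = 20/66
  D: (18/66) * 3 = 54/66
  F: (18/66) * 3 = 54/66
  E: (7/66) * 3 = 21/66
  H: (3/66) * 5 = 15/66
Sum = (20 + 54 + 54 + 21 + 15)/66 = 164/66

L = 164/66 = 2.4848 bits/symbol


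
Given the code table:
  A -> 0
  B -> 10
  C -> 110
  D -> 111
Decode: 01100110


Decoding:
0 -> A
110 -> C
0 -> A
110 -> C


Result: ACAC


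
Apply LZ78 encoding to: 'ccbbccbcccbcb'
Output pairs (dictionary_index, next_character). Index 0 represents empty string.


LZ78 encoding steps:
Dictionary: {0: ''}
Step 1: w='' (idx 0), next='c' -> output (0, 'c'), add 'c' as idx 1
Step 2: w='c' (idx 1), next='b' -> output (1, 'b'), add 'cb' as idx 2
Step 3: w='' (idx 0), next='b' -> output (0, 'b'), add 'b' as idx 3
Step 4: w='c' (idx 1), next='c' -> output (1, 'c'), add 'cc' as idx 4
Step 5: w='b' (idx 3), next='c' -> output (3, 'c'), add 'bc' as idx 5
Step 6: w='cc' (idx 4), next='b' -> output (4, 'b'), add 'ccb' as idx 6
Step 7: w='cb' (idx 2), end of input -> output (2, '')


Encoded: [(0, 'c'), (1, 'b'), (0, 'b'), (1, 'c'), (3, 'c'), (4, 'b'), (2, '')]


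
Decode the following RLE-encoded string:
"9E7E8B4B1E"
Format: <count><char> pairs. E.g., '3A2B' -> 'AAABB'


Expanding each <count><char> pair:
  9E -> 'EEEEEEEEE'
  7E -> 'EEEEEEE'
  8B -> 'BBBBBBBB'
  4B -> 'BBBB'
  1E -> 'E'

Decoded = EEEEEEEEEEEEEEEEBBBBBBBBBBBBE


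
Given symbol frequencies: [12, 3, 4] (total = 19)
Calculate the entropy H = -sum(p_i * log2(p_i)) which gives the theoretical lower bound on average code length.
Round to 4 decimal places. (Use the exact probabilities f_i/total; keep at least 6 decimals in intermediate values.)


Per-symbol terms -p_i * log2(p_i) with p_i = f_i/19:
  p = 12/19 = 0.631579: log2(p) = -0.662965, -p*log2(p) = 0.418715
  p = 3/19 = 0.157895: log2(p) = -2.662965, -p*log2(p) = 0.420468
  p = 4/19 = 0.210526: log2(p) = -2.247928, -p*log2(p) = 0.473248
H = 0.418715 + 0.420468 + 0.473248 = 1.312431

H = 1.3124 bits/symbol


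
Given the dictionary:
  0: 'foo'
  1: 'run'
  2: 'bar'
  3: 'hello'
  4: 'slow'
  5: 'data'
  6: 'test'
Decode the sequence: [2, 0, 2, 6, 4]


Look up each index in the dictionary:
  2 -> 'bar'
  0 -> 'foo'
  2 -> 'bar'
  6 -> 'test'
  4 -> 'slow'

Decoded: "bar foo bar test slow"


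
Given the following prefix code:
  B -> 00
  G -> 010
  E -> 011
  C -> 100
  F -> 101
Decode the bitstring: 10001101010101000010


Decoding step by step:
Bits 100 -> C
Bits 011 -> E
Bits 010 -> G
Bits 101 -> F
Bits 010 -> G
Bits 00 -> B
Bits 010 -> G


Decoded message: CEGFGBG


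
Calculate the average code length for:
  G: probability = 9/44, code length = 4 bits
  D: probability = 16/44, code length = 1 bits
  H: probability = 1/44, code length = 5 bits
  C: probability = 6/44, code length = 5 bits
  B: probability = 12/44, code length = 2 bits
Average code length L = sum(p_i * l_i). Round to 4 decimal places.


Weighted contributions p_i * l_i:
  G: (9/44) * 4 = 36/44
  D: (16/44) * 1 = 16/44
  H: (1/44) * 5 = 5/44
  C: (6/44) * 5 = 30/44
  B: (12/44) * 2 = 24/44
Sum = (36 + 16 + 5 + 30 + 24)/44 = 111/44

L = 111/44 = 2.5227 bits/symbol


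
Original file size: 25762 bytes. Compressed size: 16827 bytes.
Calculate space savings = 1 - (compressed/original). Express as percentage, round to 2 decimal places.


ratio = compressed/original = 16827/25762 = 0.653171
savings = 1 - ratio = 1 - 0.653171 = 0.346829
as a percentage: 0.346829 * 100 = 34.68%

Space savings = 1 - 16827/25762 = 34.68%


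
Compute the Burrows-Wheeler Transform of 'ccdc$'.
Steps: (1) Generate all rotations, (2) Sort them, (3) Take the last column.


Rotations (sorted):
  0: $ccdc -> last char: c
  1: c$ccd -> last char: d
  2: ccdc$ -> last char: $
  3: cdc$c -> last char: c
  4: dc$cc -> last char: c


BWT = cd$cc


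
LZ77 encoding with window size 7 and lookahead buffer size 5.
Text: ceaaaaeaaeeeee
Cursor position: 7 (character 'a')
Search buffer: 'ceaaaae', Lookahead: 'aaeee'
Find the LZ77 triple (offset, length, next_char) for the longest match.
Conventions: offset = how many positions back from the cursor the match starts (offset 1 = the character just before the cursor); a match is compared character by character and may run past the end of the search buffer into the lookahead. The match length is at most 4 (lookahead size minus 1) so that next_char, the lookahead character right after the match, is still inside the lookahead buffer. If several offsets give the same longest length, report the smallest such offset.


Try each offset into the search buffer:
  offset=1 (pos 6, char 'e'): match length 0
  offset=2 (pos 5, char 'a'): match length 1
  offset=3 (pos 4, char 'a'): match length 3
  offset=4 (pos 3, char 'a'): match length 2
  offset=5 (pos 2, char 'a'): match length 2
  offset=6 (pos 1, char 'e'): match length 0
  offset=7 (pos 0, char 'c'): match length 0
Longest match has length 3 at offset 3.
next_char = character at position 7 + 3 = 10 -> 'e'

Best match: offset=3, length=3 (matching 'aae' starting at position 4)
LZ77 triple: (3, 3, 'e')


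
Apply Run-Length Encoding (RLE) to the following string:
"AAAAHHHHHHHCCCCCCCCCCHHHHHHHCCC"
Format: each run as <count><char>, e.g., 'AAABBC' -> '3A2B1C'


Scanning runs left to right:
  i=0: run of 'A' x 4 -> '4A'
  i=4: run of 'H' x 7 -> '7H'
  i=11: run of 'C' x 10 -> '10C'
  i=21: run of 'H' x 7 -> '7H'
  i=28: run of 'C' x 3 -> '3C'

RLE = 4A7H10C7H3C


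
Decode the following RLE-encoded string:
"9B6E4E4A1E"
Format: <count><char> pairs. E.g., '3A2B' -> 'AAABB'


Expanding each <count><char> pair:
  9B -> 'BBBBBBBBB'
  6E -> 'EEEEEE'
  4E -> 'EEEE'
  4A -> 'AAAA'
  1E -> 'E'

Decoded = BBBBBBBBBEEEEEEEEEEAAAAE


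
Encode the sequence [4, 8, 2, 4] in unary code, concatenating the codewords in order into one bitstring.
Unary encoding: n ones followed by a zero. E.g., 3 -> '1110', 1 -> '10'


Encode each number as n ones followed by a terminating 0:
  4 -> 11110 (5 bits)
  8 -> 111111110 (9 bits)
  2 -> 110 (3 bits)
  4 -> 11110 (5 bits)
Total length = 5 + 9 + 3 + 5 = 22 bits.

Unary([4, 8, 2, 4]) = 1111011111111011011110 (22 bits)


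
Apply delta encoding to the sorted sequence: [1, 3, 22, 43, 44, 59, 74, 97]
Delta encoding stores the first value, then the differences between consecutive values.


First value: 1
Deltas:
  3 - 1 = 2
  22 - 3 = 19
  43 - 22 = 21
  44 - 43 = 1
  59 - 44 = 15
  74 - 59 = 15
  97 - 74 = 23


Delta encoded: [1, 2, 19, 21, 1, 15, 15, 23]


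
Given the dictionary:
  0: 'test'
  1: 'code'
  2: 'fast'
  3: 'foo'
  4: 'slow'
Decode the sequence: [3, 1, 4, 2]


Look up each index in the dictionary:
  3 -> 'foo'
  1 -> 'code'
  4 -> 'slow'
  2 -> 'fast'

Decoded: "foo code slow fast"


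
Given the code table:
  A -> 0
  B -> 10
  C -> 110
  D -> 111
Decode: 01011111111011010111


Decoding:
0 -> A
10 -> B
111 -> D
111 -> D
110 -> C
110 -> C
10 -> B
111 -> D


Result: ABDDCCBD


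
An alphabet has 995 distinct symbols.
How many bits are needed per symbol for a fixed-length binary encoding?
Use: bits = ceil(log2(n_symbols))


log2(995) = 9.9586
Bracket: 2^9 = 512 < 995 <= 2^10 = 1024
So ceil(log2(995)) = 10

bits = ceil(log2(995)) = ceil(9.9586) = 10 bits


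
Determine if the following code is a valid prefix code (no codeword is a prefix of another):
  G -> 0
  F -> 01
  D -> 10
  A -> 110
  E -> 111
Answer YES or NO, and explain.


Checking each pair (does one codeword prefix another?):
  G='0' vs F='01': prefix -- VIOLATION

NO -- this is NOT a valid prefix code. G (0) is a prefix of F (01).


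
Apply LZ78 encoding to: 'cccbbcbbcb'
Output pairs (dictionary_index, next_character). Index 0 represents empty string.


LZ78 encoding steps:
Dictionary: {0: ''}
Step 1: w='' (idx 0), next='c' -> output (0, 'c'), add 'c' as idx 1
Step 2: w='c' (idx 1), next='c' -> output (1, 'c'), add 'cc' as idx 2
Step 3: w='' (idx 0), next='b' -> output (0, 'b'), add 'b' as idx 3
Step 4: w='b' (idx 3), next='c' -> output (3, 'c'), add 'bc' as idx 4
Step 5: w='b' (idx 3), next='b' -> output (3, 'b'), add 'bb' as idx 5
Step 6: w='c' (idx 1), next='b' -> output (1, 'b'), add 'cb' as idx 6


Encoded: [(0, 'c'), (1, 'c'), (0, 'b'), (3, 'c'), (3, 'b'), (1, 'b')]


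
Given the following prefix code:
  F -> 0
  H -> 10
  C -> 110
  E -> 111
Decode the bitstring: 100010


Decoding step by step:
Bits 10 -> H
Bits 0 -> F
Bits 0 -> F
Bits 10 -> H


Decoded message: HFFH


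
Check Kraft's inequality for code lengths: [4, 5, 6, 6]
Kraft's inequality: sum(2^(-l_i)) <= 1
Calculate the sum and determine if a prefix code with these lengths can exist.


Sum = 2^(-4) + 2^(-5) + 2^(-6) + 2^(-6)
    = 0.0625 + 0.03125 + 0.015625 + 0.015625
    = 8/64 = 0.125
Since 0.125 <= 1, Kraft's inequality IS satisfied.
A prefix code with these lengths CAN exist.

Kraft sum = 0.125. Satisfied.


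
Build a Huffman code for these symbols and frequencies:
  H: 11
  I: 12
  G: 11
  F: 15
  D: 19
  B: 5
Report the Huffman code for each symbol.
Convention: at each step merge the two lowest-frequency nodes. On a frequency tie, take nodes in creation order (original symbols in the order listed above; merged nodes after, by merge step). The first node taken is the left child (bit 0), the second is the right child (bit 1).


Huffman tree construction:
Step 1: Merge B(5) + H(11) = 16
Step 2: Merge G(11) + I(12) = 23
Step 3: Merge F(15) + (B+H)(16) = 31
Step 4: Merge D(19) + (G+I)(23) = 42
Step 5: Merge (F+(B+H))(31) + (D+(G+I))(42) = 73
Read each symbol's code off the tree from the root (left child = 0, right child = 1).

Codes:
  H: 011 (length 3)
  I: 111 (length 3)
  G: 110 (length 3)
  F: 00 (length 2)
  D: 10 (length 2)
  B: 010 (length 3)
Average code length: 185/73 = 2.5342 bits/symbol


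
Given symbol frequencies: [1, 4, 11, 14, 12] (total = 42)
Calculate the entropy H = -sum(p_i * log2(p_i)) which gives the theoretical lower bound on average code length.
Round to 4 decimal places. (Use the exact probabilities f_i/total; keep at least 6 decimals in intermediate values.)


Per-symbol terms -p_i * log2(p_i) with p_i = f_i/42:
  p = 1/42 = 0.023810: log2(p) = -5.392317, -p*log2(p) = 0.128389
  p = 4/42 = 0.095238: log2(p) = -3.392317, -p*log2(p) = 0.323078
  p = 11/42 = 0.261905: log2(p) = -1.932886, -p*log2(p) = 0.506232
  p = 14/42 = 0.333333: log2(p) = -1.584963, -p*log2(p) = 0.528321
  p = 12/42 = 0.285714: log2(p) = -1.807355, -p*log2(p) = 0.516387
H = 0.128389 + 0.323078 + 0.506232 + 0.528321 + 0.516387 = 2.002407

H = 2.0024 bits/symbol


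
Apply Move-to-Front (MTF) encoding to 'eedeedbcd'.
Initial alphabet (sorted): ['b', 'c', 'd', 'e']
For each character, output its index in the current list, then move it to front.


MTF encoding:
'e': index 3 in ['b', 'c', 'd', 'e'] -> ['e', 'b', 'c', 'd']
'e': index 0 in ['e', 'b', 'c', 'd'] -> ['e', 'b', 'c', 'd']
'd': index 3 in ['e', 'b', 'c', 'd'] -> ['d', 'e', 'b', 'c']
'e': index 1 in ['d', 'e', 'b', 'c'] -> ['e', 'd', 'b', 'c']
'e': index 0 in ['e', 'd', 'b', 'c'] -> ['e', 'd', 'b', 'c']
'd': index 1 in ['e', 'd', 'b', 'c'] -> ['d', 'e', 'b', 'c']
'b': index 2 in ['d', 'e', 'b', 'c'] -> ['b', 'd', 'e', 'c']
'c': index 3 in ['b', 'd', 'e', 'c'] -> ['c', 'b', 'd', 'e']
'd': index 2 in ['c', 'b', 'd', 'e'] -> ['d', 'c', 'b', 'e']


Output: [3, 0, 3, 1, 0, 1, 2, 3, 2]


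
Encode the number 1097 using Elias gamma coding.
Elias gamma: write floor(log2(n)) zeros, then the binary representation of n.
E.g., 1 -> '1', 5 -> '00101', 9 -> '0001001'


num_bits = floor(log2(1097)) + 1 = 11
leading_zeros = num_bits - 1 = 10
binary(1097) = 10001001001

Elias gamma(1097) = '0000000000' + '10001001001' = 000000000010001001001 (21 bits)


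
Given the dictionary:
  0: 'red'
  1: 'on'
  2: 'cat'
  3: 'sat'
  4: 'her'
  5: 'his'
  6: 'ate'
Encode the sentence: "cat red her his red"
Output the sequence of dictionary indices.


Look up each word in the dictionary:
  'cat' -> 2
  'red' -> 0
  'her' -> 4
  'his' -> 5
  'red' -> 0

Encoded: [2, 0, 4, 5, 0]


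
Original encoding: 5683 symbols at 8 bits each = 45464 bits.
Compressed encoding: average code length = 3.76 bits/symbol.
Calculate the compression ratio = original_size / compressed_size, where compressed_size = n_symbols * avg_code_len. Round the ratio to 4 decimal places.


original_size = n_symbols * orig_bits = 5683 * 8 = 45464 bits
compressed_size = n_symbols * avg_code_len = 5683 * 3.76 = 21368.08 bits
ratio = original_size / compressed_size = 45464 / 21368.08 = 2.1277

Compression ratio = 2.1277


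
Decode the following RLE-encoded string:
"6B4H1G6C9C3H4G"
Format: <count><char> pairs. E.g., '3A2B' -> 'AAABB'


Expanding each <count><char> pair:
  6B -> 'BBBBBB'
  4H -> 'HHHH'
  1G -> 'G'
  6C -> 'CCCCCC'
  9C -> 'CCCCCCCCC'
  3H -> 'HHH'
  4G -> 'GGGG'

Decoded = BBBBBBHHHHGCCCCCCCCCCCCCCCHHHGGGG


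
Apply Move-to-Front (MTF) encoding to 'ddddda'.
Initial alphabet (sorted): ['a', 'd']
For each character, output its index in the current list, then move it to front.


MTF encoding:
'd': index 1 in ['a', 'd'] -> ['d', 'a']
'd': index 0 in ['d', 'a'] -> ['d', 'a']
'd': index 0 in ['d', 'a'] -> ['d', 'a']
'd': index 0 in ['d', 'a'] -> ['d', 'a']
'd': index 0 in ['d', 'a'] -> ['d', 'a']
'a': index 1 in ['d', 'a'] -> ['a', 'd']


Output: [1, 0, 0, 0, 0, 1]


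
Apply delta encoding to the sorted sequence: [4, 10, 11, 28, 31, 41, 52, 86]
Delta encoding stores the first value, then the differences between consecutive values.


First value: 4
Deltas:
  10 - 4 = 6
  11 - 10 = 1
  28 - 11 = 17
  31 - 28 = 3
  41 - 31 = 10
  52 - 41 = 11
  86 - 52 = 34


Delta encoded: [4, 6, 1, 17, 3, 10, 11, 34]


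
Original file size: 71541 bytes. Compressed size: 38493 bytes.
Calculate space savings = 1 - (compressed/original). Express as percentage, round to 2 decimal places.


ratio = compressed/original = 38493/71541 = 0.538055
savings = 1 - ratio = 1 - 0.538055 = 0.461945
as a percentage: 0.461945 * 100 = 46.19%

Space savings = 1 - 38493/71541 = 46.19%


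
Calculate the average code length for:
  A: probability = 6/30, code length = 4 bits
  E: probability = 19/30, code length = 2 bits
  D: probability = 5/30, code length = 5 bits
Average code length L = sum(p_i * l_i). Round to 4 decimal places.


Weighted contributions p_i * l_i:
  A: (6/30) * 4 = 24/30
  E: (19/30) * 2 = 38/30
  D: (5/30) * 5 = 25/30
Sum = (24 + 38 + 25)/30 = 87/30

L = 87/30 = 2.9000 bits/symbol


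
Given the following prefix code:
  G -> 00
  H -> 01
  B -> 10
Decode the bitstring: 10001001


Decoding step by step:
Bits 10 -> B
Bits 00 -> G
Bits 10 -> B
Bits 01 -> H


Decoded message: BGBH


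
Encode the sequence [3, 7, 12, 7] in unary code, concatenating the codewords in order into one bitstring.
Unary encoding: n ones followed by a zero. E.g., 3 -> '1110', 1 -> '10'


Encode each number as n ones followed by a terminating 0:
  3 -> 1110 (4 bits)
  7 -> 11111110 (8 bits)
  12 -> 1111111111110 (13 bits)
  7 -> 11111110 (8 bits)
Total length = 4 + 8 + 13 + 8 = 33 bits.

Unary([3, 7, 12, 7]) = 111011111110111111111111011111110 (33 bits)


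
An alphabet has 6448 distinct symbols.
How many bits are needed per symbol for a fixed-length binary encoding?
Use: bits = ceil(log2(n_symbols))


log2(6448) = 12.6546
Bracket: 2^12 = 4096 < 6448 <= 2^13 = 8192
So ceil(log2(6448)) = 13

bits = ceil(log2(6448)) = ceil(12.6546) = 13 bits


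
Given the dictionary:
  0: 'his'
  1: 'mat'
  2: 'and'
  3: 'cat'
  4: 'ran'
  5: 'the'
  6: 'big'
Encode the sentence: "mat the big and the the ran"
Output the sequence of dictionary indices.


Look up each word in the dictionary:
  'mat' -> 1
  'the' -> 5
  'big' -> 6
  'and' -> 2
  'the' -> 5
  'the' -> 5
  'ran' -> 4

Encoded: [1, 5, 6, 2, 5, 5, 4]


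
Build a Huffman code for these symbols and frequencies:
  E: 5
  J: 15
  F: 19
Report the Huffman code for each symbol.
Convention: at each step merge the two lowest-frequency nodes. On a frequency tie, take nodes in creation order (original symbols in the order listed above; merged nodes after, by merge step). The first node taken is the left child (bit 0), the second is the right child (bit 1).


Huffman tree construction:
Step 1: Merge E(5) + J(15) = 20
Step 2: Merge F(19) + (E+J)(20) = 39
Read each symbol's code off the tree from the root (left child = 0, right child = 1).

Codes:
  E: 10 (length 2)
  J: 11 (length 2)
  F: 0 (length 1)
Average code length: 59/39 = 1.5128 bits/symbol


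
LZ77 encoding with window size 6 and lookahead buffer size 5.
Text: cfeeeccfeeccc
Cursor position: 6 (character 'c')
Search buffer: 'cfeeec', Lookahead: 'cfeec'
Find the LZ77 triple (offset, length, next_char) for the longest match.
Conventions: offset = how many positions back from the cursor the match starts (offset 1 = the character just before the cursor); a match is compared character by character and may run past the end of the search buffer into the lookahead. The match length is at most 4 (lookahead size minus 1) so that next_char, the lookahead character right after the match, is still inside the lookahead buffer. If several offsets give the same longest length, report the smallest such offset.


Try each offset into the search buffer:
  offset=1 (pos 5, char 'c'): match length 1
  offset=2 (pos 4, char 'e'): match length 0
  offset=3 (pos 3, char 'e'): match length 0
  offset=4 (pos 2, char 'e'): match length 0
  offset=5 (pos 1, char 'f'): match length 0
  offset=6 (pos 0, char 'c'): match length 4
Longest match has length 4 at offset 6.
next_char = character at position 6 + 4 = 10 -> 'c'

Best match: offset=6, length=4 (matching 'cfee' starting at position 0)
LZ77 triple: (6, 4, 'c')


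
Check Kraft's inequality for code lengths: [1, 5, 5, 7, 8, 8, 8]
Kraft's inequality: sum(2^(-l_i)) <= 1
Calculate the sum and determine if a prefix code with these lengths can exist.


Sum = 2^(-1) + 2^(-5) + 2^(-5) + 2^(-7) + 2^(-8) + 2^(-8) + 2^(-8)
    = 0.5 + 0.03125 + 0.03125 + 0.0078125 + 0.00390625 + 0.00390625 + 0.00390625
    = 149/256 = 0.58203125
Since 0.58203125 <= 1, Kraft's inequality IS satisfied.
A prefix code with these lengths CAN exist.

Kraft sum = 0.58203125. Satisfied.


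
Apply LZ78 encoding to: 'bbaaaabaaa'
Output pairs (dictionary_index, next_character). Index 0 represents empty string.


LZ78 encoding steps:
Dictionary: {0: ''}
Step 1: w='' (idx 0), next='b' -> output (0, 'b'), add 'b' as idx 1
Step 2: w='b' (idx 1), next='a' -> output (1, 'a'), add 'ba' as idx 2
Step 3: w='' (idx 0), next='a' -> output (0, 'a'), add 'a' as idx 3
Step 4: w='a' (idx 3), next='a' -> output (3, 'a'), add 'aa' as idx 4
Step 5: w='ba' (idx 2), next='a' -> output (2, 'a'), add 'baa' as idx 5
Step 6: w='a' (idx 3), end of input -> output (3, '')


Encoded: [(0, 'b'), (1, 'a'), (0, 'a'), (3, 'a'), (2, 'a'), (3, '')]


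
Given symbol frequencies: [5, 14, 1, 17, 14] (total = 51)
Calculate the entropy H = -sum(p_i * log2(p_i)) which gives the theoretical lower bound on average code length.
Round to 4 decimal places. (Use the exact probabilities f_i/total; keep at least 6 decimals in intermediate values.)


Per-symbol terms -p_i * log2(p_i) with p_i = f_i/51:
  p = 5/51 = 0.098039: log2(p) = -3.350497, -p*log2(p) = 0.328480
  p = 14/51 = 0.274510: log2(p) = -1.865070, -p*log2(p) = 0.511980
  p = 1/51 = 0.019608: log2(p) = -5.672425, -p*log2(p) = 0.111224
  p = 17/51 = 0.333333: log2(p) = -1.584963, -p*log2(p) = 0.528321
  p = 14/51 = 0.274510: log2(p) = -1.865070, -p*log2(p) = 0.511980
H = 0.328480 + 0.511980 + 0.111224 + 0.528321 + 0.511980 = 1.991985

H = 1.992 bits/symbol


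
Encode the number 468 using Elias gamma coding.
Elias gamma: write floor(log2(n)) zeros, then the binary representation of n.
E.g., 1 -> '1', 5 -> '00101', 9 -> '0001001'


num_bits = floor(log2(468)) + 1 = 9
leading_zeros = num_bits - 1 = 8
binary(468) = 111010100

Elias gamma(468) = '00000000' + '111010100' = 00000000111010100 (17 bits)


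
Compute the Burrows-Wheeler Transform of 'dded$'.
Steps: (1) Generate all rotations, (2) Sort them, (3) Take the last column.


Rotations (sorted):
  0: $dded -> last char: d
  1: d$dde -> last char: e
  2: dded$ -> last char: $
  3: ded$d -> last char: d
  4: ed$dd -> last char: d


BWT = de$dd


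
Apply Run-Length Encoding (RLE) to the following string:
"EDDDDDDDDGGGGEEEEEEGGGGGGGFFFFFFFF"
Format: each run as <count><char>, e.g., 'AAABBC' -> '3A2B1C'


Scanning runs left to right:
  i=0: run of 'E' x 1 -> '1E'
  i=1: run of 'D' x 8 -> '8D'
  i=9: run of 'G' x 4 -> '4G'
  i=13: run of 'E' x 6 -> '6E'
  i=19: run of 'G' x 7 -> '7G'
  i=26: run of 'F' x 8 -> '8F'

RLE = 1E8D4G6E7G8F


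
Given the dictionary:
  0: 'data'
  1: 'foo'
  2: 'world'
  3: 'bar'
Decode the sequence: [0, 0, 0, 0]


Look up each index in the dictionary:
  0 -> 'data'
  0 -> 'data'
  0 -> 'data'
  0 -> 'data'

Decoded: "data data data data"


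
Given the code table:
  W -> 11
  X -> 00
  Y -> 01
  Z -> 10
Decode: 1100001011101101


Decoding:
11 -> W
00 -> X
00 -> X
10 -> Z
11 -> W
10 -> Z
11 -> W
01 -> Y


Result: WXXZWZWY


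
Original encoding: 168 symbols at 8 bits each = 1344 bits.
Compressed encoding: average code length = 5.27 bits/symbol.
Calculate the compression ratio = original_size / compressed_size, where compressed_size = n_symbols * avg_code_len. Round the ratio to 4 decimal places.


original_size = n_symbols * orig_bits = 168 * 8 = 1344 bits
compressed_size = n_symbols * avg_code_len = 168 * 5.27 = 885.36 bits
ratio = original_size / compressed_size = 1344 / 885.36 = 1.518

Compression ratio = 1.518


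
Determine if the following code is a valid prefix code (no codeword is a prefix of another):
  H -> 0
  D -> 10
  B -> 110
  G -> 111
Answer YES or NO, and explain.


Checking each pair (does one codeword prefix another?):
  H='0' vs D='10': no prefix
  H='0' vs B='110': no prefix
  H='0' vs G='111': no prefix
  D='10' vs H='0': no prefix
  D='10' vs B='110': no prefix
  D='10' vs G='111': no prefix
  B='110' vs H='0': no prefix
  B='110' vs D='10': no prefix
  B='110' vs G='111': no prefix
  G='111' vs H='0': no prefix
  G='111' vs D='10': no prefix
  G='111' vs B='110': no prefix
No violation found over all pairs.

YES -- this is a valid prefix code. No codeword is a prefix of any other codeword.


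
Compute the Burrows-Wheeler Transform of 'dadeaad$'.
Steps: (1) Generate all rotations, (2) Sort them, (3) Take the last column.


Rotations (sorted):
  0: $dadeaad -> last char: d
  1: aad$dade -> last char: e
  2: ad$dadea -> last char: a
  3: adeaad$d -> last char: d
  4: d$dadeaa -> last char: a
  5: dadeaad$ -> last char: $
  6: deaad$da -> last char: a
  7: eaad$dad -> last char: d


BWT = deada$ad


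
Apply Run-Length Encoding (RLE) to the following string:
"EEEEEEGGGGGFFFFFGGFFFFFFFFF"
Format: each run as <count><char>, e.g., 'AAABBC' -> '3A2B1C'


Scanning runs left to right:
  i=0: run of 'E' x 6 -> '6E'
  i=6: run of 'G' x 5 -> '5G'
  i=11: run of 'F' x 5 -> '5F'
  i=16: run of 'G' x 2 -> '2G'
  i=18: run of 'F' x 9 -> '9F'

RLE = 6E5G5F2G9F


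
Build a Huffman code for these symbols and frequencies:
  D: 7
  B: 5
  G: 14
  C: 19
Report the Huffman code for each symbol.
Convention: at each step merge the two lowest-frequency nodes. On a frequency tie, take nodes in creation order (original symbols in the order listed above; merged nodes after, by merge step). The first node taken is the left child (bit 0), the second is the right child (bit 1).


Huffman tree construction:
Step 1: Merge B(5) + D(7) = 12
Step 2: Merge (B+D)(12) + G(14) = 26
Step 3: Merge C(19) + ((B+D)+G)(26) = 45
Read each symbol's code off the tree from the root (left child = 0, right child = 1).

Codes:
  D: 101 (length 3)
  B: 100 (length 3)
  G: 11 (length 2)
  C: 0 (length 1)
Average code length: 83/45 = 1.8444 bits/symbol


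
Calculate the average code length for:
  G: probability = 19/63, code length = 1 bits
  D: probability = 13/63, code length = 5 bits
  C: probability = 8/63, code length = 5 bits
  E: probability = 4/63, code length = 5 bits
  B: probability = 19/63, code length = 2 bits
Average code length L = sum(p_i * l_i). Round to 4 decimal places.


Weighted contributions p_i * l_i:
  G: (19/63) * 1 = 19/63
  D: (13/63) * 5 = 65/63
  C: (8/63) * 5 = 40/63
  E: (4/63) * 5 = 20/63
  B: (19/63) * 2 = 38/63
Sum = (19 + 65 + 40 + 20 + 38)/63 = 182/63

L = 182/63 = 2.8889 bits/symbol


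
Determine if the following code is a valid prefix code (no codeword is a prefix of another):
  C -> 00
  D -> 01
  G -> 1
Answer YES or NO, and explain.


Checking each pair (does one codeword prefix another?):
  C='00' vs D='01': no prefix
  C='00' vs G='1': no prefix
  D='01' vs C='00': no prefix
  D='01' vs G='1': no prefix
  G='1' vs C='00': no prefix
  G='1' vs D='01': no prefix
No violation found over all pairs.

YES -- this is a valid prefix code. No codeword is a prefix of any other codeword.


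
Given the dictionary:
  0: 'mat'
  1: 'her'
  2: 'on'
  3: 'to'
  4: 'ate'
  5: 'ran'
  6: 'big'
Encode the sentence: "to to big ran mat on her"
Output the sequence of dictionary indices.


Look up each word in the dictionary:
  'to' -> 3
  'to' -> 3
  'big' -> 6
  'ran' -> 5
  'mat' -> 0
  'on' -> 2
  'her' -> 1

Encoded: [3, 3, 6, 5, 0, 2, 1]


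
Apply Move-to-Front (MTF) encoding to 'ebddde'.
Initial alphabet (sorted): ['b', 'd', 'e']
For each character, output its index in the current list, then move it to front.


MTF encoding:
'e': index 2 in ['b', 'd', 'e'] -> ['e', 'b', 'd']
'b': index 1 in ['e', 'b', 'd'] -> ['b', 'e', 'd']
'd': index 2 in ['b', 'e', 'd'] -> ['d', 'b', 'e']
'd': index 0 in ['d', 'b', 'e'] -> ['d', 'b', 'e']
'd': index 0 in ['d', 'b', 'e'] -> ['d', 'b', 'e']
'e': index 2 in ['d', 'b', 'e'] -> ['e', 'd', 'b']


Output: [2, 1, 2, 0, 0, 2]


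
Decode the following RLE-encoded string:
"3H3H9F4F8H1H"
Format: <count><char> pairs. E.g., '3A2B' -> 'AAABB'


Expanding each <count><char> pair:
  3H -> 'HHH'
  3H -> 'HHH'
  9F -> 'FFFFFFFFF'
  4F -> 'FFFF'
  8H -> 'HHHHHHHH'
  1H -> 'H'

Decoded = HHHHHHFFFFFFFFFFFFFHHHHHHHHH


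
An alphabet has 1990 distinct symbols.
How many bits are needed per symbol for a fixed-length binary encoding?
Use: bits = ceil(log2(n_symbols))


log2(1990) = 10.9586
Bracket: 2^10 = 1024 < 1990 <= 2^11 = 2048
So ceil(log2(1990)) = 11

bits = ceil(log2(1990)) = ceil(10.9586) = 11 bits


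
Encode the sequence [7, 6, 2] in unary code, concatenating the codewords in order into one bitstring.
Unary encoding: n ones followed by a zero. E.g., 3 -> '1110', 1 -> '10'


Encode each number as n ones followed by a terminating 0:
  7 -> 11111110 (8 bits)
  6 -> 1111110 (7 bits)
  2 -> 110 (3 bits)
Total length = 8 + 7 + 3 = 18 bits.

Unary([7, 6, 2]) = 111111101111110110 (18 bits)


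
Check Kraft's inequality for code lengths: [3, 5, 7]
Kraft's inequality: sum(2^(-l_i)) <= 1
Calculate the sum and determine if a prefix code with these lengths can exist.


Sum = 2^(-3) + 2^(-5) + 2^(-7)
    = 0.125 + 0.03125 + 0.0078125
    = 21/128 = 0.1640625
Since 0.1640625 <= 1, Kraft's inequality IS satisfied.
A prefix code with these lengths CAN exist.

Kraft sum = 0.1640625. Satisfied.


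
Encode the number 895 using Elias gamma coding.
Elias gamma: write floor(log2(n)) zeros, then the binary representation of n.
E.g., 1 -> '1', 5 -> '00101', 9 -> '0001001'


num_bits = floor(log2(895)) + 1 = 10
leading_zeros = num_bits - 1 = 9
binary(895) = 1101111111

Elias gamma(895) = '000000000' + '1101111111' = 0000000001101111111 (19 bits)


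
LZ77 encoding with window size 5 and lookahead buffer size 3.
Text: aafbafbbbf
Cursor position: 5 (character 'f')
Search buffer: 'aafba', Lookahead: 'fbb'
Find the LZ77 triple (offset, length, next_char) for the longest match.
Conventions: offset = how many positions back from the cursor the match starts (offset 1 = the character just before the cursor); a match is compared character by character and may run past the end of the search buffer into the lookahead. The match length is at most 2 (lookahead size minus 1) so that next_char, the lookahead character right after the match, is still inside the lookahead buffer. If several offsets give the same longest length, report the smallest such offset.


Try each offset into the search buffer:
  offset=1 (pos 4, char 'a'): match length 0
  offset=2 (pos 3, char 'b'): match length 0
  offset=3 (pos 2, char 'f'): match length 2
  offset=4 (pos 1, char 'a'): match length 0
  offset=5 (pos 0, char 'a'): match length 0
Longest match has length 2 at offset 3.
next_char = character at position 5 + 2 = 7 -> 'b'

Best match: offset=3, length=2 (matching 'fb' starting at position 2)
LZ77 triple: (3, 2, 'b')


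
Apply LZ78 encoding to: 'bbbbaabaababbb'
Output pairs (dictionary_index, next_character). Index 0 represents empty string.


LZ78 encoding steps:
Dictionary: {0: ''}
Step 1: w='' (idx 0), next='b' -> output (0, 'b'), add 'b' as idx 1
Step 2: w='b' (idx 1), next='b' -> output (1, 'b'), add 'bb' as idx 2
Step 3: w='b' (idx 1), next='a' -> output (1, 'a'), add 'ba' as idx 3
Step 4: w='' (idx 0), next='a' -> output (0, 'a'), add 'a' as idx 4
Step 5: w='ba' (idx 3), next='a' -> output (3, 'a'), add 'baa' as idx 5
Step 6: w='ba' (idx 3), next='b' -> output (3, 'b'), add 'bab' as idx 6
Step 7: w='bb' (idx 2), end of input -> output (2, '')


Encoded: [(0, 'b'), (1, 'b'), (1, 'a'), (0, 'a'), (3, 'a'), (3, 'b'), (2, '')]


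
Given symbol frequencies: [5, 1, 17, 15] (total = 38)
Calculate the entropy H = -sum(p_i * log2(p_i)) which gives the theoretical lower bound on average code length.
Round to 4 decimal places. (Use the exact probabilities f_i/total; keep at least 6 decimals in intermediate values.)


Per-symbol terms -p_i * log2(p_i) with p_i = f_i/38:
  p = 5/38 = 0.131579: log2(p) = -2.925999, -p*log2(p) = 0.385000
  p = 1/38 = 0.026316: log2(p) = -5.247928, -p*log2(p) = 0.138103
  p = 17/38 = 0.447368: log2(p) = -1.160465, -p*log2(p) = 0.519155
  p = 15/38 = 0.394737: log2(p) = -1.341037, -p*log2(p) = 0.529357
H = 0.385000 + 0.138103 + 0.519155 + 0.529357 = 1.571615

H = 1.5716 bits/symbol


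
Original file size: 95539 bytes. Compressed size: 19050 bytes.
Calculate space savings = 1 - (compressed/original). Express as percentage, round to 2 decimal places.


ratio = compressed/original = 19050/95539 = 0.199395
savings = 1 - ratio = 1 - 0.199395 = 0.800605
as a percentage: 0.800605 * 100 = 80.06%

Space savings = 1 - 19050/95539 = 80.06%


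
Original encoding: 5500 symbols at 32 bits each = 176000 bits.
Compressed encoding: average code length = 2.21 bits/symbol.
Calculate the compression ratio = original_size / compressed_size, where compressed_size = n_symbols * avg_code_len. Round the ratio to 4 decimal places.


original_size = n_symbols * orig_bits = 5500 * 32 = 176000 bits
compressed_size = n_symbols * avg_code_len = 5500 * 2.21 = 12155.0 bits
ratio = original_size / compressed_size = 176000 / 12155.0 = 14.4796

Compression ratio = 14.4796


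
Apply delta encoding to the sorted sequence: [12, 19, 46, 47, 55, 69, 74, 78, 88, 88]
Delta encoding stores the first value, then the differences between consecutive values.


First value: 12
Deltas:
  19 - 12 = 7
  46 - 19 = 27
  47 - 46 = 1
  55 - 47 = 8
  69 - 55 = 14
  74 - 69 = 5
  78 - 74 = 4
  88 - 78 = 10
  88 - 88 = 0


Delta encoded: [12, 7, 27, 1, 8, 14, 5, 4, 10, 0]


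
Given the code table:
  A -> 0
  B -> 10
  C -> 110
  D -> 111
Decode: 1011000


Decoding:
10 -> B
110 -> C
0 -> A
0 -> A


Result: BCAA


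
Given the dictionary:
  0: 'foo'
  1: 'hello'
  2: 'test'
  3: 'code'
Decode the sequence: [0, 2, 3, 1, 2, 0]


Look up each index in the dictionary:
  0 -> 'foo'
  2 -> 'test'
  3 -> 'code'
  1 -> 'hello'
  2 -> 'test'
  0 -> 'foo'

Decoded: "foo test code hello test foo"


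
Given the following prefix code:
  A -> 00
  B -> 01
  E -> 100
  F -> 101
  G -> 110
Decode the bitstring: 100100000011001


Decoding step by step:
Bits 100 -> E
Bits 100 -> E
Bits 00 -> A
Bits 00 -> A
Bits 110 -> G
Bits 01 -> B


Decoded message: EEAAGB


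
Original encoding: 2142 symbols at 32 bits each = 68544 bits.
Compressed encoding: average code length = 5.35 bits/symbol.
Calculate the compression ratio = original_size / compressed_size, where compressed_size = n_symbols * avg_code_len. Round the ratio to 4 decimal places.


original_size = n_symbols * orig_bits = 2142 * 32 = 68544 bits
compressed_size = n_symbols * avg_code_len = 2142 * 5.35 = 11459.7 bits
ratio = original_size / compressed_size = 68544 / 11459.7 = 5.9813

Compression ratio = 5.9813


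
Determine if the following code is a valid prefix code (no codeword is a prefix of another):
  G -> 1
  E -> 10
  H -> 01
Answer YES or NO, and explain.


Checking each pair (does one codeword prefix another?):
  G='1' vs E='10': prefix -- VIOLATION

NO -- this is NOT a valid prefix code. G (1) is a prefix of E (10).


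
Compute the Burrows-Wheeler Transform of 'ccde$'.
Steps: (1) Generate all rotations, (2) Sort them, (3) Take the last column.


Rotations (sorted):
  0: $ccde -> last char: e
  1: ccde$ -> last char: $
  2: cde$c -> last char: c
  3: de$cc -> last char: c
  4: e$ccd -> last char: d


BWT = e$ccd


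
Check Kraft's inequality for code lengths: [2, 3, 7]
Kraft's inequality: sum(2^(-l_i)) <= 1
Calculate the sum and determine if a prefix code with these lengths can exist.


Sum = 2^(-2) + 2^(-3) + 2^(-7)
    = 0.25 + 0.125 + 0.0078125
    = 49/128 = 0.3828125
Since 0.3828125 <= 1, Kraft's inequality IS satisfied.
A prefix code with these lengths CAN exist.

Kraft sum = 0.3828125. Satisfied.
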